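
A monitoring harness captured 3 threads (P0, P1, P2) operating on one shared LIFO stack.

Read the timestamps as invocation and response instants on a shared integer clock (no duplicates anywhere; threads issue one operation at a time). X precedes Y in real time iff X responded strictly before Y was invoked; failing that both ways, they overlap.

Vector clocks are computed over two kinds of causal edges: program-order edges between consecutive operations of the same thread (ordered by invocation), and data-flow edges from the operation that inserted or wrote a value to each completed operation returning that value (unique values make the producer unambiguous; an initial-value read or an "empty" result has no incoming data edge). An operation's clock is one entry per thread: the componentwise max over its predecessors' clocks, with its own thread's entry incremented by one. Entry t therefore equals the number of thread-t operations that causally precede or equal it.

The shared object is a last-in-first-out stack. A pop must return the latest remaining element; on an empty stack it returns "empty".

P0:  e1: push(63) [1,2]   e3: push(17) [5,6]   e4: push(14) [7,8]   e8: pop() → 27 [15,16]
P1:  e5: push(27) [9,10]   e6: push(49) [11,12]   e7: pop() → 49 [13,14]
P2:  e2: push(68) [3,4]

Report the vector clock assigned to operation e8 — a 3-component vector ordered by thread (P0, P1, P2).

(4, 1, 0)

e2 (invocation 3): nothing precedes it; P2's component alone gives (0, 0, 1)
e5 (invocation 9): nothing precedes it; P1's component alone gives (0, 1, 0)
e1 (invocation 1): nothing precedes it; P0's component alone gives (1, 0, 0)
merge at e6 (invoked 11): VC(e5)=(0, 1, 0), own-thread bump on P1 → (0, 2, 0)
merge at e3 (invoked 5): VC(e1)=(1, 0, 0), own-thread bump on P0 → (2, 0, 0)
merge at e7 (invoked 13): VC(e6)=(0, 2, 0), own-thread bump on P1 → (0, 3, 0)
merge at e4 (invoked 7): VC(e3)=(2, 0, 0), own-thread bump on P0 → (3, 0, 0)
merge at e8 (invoked 15): VC(e4)=(3, 0, 0), VC(e5)=(0, 1, 0), own-thread bump on P0 → (4, 1, 0)
target: VC(e8) = (4, 1, 0)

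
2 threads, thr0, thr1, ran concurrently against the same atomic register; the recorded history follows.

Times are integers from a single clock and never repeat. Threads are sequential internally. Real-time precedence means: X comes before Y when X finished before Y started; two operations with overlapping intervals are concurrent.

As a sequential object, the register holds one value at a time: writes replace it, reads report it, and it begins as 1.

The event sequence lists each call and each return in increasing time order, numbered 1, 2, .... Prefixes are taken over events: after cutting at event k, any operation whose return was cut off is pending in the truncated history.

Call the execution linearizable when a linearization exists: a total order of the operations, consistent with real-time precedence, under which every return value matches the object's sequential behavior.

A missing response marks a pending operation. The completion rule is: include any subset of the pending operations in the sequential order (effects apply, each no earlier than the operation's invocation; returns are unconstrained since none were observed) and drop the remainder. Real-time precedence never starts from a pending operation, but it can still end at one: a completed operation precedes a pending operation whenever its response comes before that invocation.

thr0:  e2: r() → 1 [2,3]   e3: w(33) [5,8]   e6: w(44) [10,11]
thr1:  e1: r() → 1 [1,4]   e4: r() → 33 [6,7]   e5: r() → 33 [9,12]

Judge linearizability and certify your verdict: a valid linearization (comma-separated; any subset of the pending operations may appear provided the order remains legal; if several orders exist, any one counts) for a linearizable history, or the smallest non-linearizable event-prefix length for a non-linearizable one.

linearizable — witness: e1, e2, e3, e4, e5, e6

after step 1 (e1 r() → 1): value 1
after step 2 (e2 r() → 1): value 1
after step 3 (e3 w(33)): value 33
after step 4 (e4 r() → 33): value 33
after step 5 (e5 r() → 33): value 33
after step 6 (e6 w(44)): value 44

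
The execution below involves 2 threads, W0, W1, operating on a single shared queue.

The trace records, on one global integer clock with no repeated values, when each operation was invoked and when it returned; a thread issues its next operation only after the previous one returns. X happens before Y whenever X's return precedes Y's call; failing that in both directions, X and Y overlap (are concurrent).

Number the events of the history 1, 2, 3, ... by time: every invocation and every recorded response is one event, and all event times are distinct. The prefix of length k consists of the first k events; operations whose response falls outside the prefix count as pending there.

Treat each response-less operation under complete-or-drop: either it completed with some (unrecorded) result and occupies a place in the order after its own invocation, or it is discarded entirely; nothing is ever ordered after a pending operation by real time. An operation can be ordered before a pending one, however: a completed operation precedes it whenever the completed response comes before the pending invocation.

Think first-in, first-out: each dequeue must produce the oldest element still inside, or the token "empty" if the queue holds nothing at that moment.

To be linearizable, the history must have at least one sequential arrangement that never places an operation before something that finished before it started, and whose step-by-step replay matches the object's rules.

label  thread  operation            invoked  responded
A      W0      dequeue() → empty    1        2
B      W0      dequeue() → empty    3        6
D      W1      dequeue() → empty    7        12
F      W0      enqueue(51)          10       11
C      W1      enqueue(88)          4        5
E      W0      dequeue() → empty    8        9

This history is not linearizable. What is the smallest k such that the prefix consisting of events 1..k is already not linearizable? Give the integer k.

events 1..11 are linearizable; a witness order is A, B, C, D, E, F:
1. A dequeue() → empty, leaving queue <>
2. B dequeue() → empty, leaving queue <>
3. C enqueue(88), leaving queue <88>
4. D dequeue() (pending, included), leaving queue <>
5. E dequeue() → empty, leaving queue <>
6. F enqueue(51), leaving queue <51>
once event 12 joins (D's response, time 12), exhaustive search finds no witness
one such order, A, B, C, D, E, F, breaks at step 4 where D dequeue() → empty is illegal
one such order, A, B, C, E, D, F, breaks at step 4 where E dequeue() → empty is illegal

12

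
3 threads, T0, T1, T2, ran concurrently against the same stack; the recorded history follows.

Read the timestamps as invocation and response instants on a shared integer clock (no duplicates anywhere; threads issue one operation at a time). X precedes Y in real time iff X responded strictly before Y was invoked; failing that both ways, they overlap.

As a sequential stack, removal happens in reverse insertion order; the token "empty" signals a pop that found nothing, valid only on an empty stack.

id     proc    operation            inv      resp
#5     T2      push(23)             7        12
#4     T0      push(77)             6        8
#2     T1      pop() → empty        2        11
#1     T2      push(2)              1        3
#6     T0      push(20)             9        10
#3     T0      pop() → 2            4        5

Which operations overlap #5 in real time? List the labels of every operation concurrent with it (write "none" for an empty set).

#2, #4, #6

concurrent with #5 ([7,12]): every op whose interval crosses 7..12
#1 [1,3]: before
#2 [2,11]: concurrent
#3 [4,5]: before
#4 [6,8]: concurrent
#6 [9,10]: concurrent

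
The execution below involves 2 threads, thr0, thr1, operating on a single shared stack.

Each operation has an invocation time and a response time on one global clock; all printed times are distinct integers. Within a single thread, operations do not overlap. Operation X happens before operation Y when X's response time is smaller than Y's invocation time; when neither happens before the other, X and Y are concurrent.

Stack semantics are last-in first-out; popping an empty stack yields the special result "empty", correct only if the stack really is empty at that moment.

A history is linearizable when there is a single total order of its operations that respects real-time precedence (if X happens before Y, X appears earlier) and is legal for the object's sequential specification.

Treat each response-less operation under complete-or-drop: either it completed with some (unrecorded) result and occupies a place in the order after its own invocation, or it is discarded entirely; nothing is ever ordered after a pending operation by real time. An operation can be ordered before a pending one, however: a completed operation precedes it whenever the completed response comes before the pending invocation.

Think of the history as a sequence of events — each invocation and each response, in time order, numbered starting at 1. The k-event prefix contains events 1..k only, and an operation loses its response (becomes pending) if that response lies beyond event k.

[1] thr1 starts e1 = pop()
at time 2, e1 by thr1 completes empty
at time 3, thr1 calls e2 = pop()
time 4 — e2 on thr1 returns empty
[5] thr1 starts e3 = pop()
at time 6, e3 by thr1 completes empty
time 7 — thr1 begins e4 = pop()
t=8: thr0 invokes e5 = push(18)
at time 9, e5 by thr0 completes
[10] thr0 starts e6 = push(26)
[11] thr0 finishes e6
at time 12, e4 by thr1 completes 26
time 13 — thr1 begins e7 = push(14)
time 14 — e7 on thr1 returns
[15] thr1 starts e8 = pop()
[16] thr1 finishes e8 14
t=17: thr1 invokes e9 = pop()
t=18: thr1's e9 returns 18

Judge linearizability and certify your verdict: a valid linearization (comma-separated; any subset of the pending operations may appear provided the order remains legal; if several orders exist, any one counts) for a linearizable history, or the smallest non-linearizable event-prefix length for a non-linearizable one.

step 1: e1 pop() → empty — stack <>
step 2: e2 pop() → empty — stack <>
step 3: e3 pop() → empty — stack <>
step 4: e5 push(18) — stack <18>
step 5: e6 push(26) — stack <18,26>
step 6: e4 pop() → 26 — stack <18>
step 7: e7 push(14) — stack <18,14>
step 8: e8 pop() → 14 — stack <18>
step 9: e9 pop() → 18 — stack <>

linearizable — witness: e1, e2, e3, e5, e6, e4, e7, e8, e9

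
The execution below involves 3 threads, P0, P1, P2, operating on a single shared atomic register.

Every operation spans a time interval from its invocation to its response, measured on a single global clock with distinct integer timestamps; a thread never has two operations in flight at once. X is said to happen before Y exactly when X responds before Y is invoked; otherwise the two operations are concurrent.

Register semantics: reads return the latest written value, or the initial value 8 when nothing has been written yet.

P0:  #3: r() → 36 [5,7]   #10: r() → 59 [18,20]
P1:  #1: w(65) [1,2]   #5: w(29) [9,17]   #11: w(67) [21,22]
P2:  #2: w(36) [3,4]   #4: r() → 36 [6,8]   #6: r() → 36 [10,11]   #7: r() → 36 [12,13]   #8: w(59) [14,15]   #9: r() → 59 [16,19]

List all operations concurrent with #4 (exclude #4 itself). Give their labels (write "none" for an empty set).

#3

#4 spans [6,8]: anything still running between times 6 and 8 counts as concurrent
#1 [1,2]: before
#2 [3,4]: before
#3 [5,7]: concurrent
#5 [9,17]: after
#6 [10,11]: after
#7 [12,13]: after
#8 [14,15]: after
#9 [16,19]: after
#10 [18,20]: after
#11 [21,22]: after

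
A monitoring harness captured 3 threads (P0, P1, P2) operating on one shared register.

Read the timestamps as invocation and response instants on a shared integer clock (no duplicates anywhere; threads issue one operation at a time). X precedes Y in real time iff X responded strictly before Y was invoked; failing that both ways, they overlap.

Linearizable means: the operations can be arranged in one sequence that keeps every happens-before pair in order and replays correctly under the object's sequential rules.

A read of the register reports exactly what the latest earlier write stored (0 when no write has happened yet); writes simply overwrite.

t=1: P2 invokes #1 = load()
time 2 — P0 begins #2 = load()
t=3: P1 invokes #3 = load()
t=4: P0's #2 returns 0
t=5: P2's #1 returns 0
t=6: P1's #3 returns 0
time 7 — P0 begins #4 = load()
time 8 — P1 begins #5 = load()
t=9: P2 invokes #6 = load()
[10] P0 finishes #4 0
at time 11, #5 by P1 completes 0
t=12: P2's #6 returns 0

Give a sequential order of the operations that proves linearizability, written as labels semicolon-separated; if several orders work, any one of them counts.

#1; #2; #3; #4; #5; #6

step 1: #1 load() → 0 — value 0
step 2: #2 load() → 0 — value 0
step 3: #3 load() → 0 — value 0
step 4: #4 load() → 0 — value 0
step 5: #5 load() → 0 — value 0
step 6: #6 load() → 0 — value 0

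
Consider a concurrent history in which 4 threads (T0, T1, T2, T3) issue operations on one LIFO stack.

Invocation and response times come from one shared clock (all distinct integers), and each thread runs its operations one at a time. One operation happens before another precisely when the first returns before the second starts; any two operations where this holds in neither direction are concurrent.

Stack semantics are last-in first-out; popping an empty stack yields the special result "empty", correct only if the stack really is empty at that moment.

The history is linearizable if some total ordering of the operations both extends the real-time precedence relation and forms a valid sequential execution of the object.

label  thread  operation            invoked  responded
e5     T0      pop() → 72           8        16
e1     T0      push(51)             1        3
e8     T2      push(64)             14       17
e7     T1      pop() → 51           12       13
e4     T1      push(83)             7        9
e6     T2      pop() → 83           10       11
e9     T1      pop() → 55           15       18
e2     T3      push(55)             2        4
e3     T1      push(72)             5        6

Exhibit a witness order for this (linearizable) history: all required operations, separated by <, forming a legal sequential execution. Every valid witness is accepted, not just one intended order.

e2 < e1 < e3 < e4 < e6 < e5 < e7 < e9 < e8

step 1: e2 push(55) — stack <55>
step 2: e1 push(51) — stack <55,51>
step 3: e3 push(72) — stack <55,51,72>
step 4: e4 push(83) — stack <55,51,72,83>
step 5: e6 pop() → 83 — stack <55,51,72>
step 6: e5 pop() → 72 — stack <55,51>
step 7: e7 pop() → 51 — stack <55>
step 8: e9 pop() → 55 — stack <>
step 9: e8 push(64) — stack <64>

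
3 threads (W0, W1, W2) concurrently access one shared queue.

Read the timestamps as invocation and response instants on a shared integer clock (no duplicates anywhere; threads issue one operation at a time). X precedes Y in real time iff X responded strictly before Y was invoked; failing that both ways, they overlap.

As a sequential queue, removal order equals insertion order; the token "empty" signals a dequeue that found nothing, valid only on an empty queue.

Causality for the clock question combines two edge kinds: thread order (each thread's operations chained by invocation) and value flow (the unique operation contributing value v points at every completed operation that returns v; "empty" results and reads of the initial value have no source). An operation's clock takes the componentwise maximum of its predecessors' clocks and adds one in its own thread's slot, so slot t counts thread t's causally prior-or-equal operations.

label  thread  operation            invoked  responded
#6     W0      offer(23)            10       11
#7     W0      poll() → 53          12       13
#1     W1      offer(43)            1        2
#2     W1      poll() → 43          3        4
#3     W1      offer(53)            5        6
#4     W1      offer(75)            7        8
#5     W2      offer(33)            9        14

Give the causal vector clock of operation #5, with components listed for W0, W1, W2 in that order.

#5 (invocation 9): nothing precedes it; W2's component alone gives (0, 0, 1)
#1 (invocation 1): nothing precedes it; W1's component alone gives (0, 1, 0)
#6 (invocation 10): nothing precedes it; W0's component alone gives (1, 0, 0)
from VC(#1)=(0, 1, 0), #2 (invoked 3) maxes components and bumps W1 → (0, 2, 0)
from VC(#2)=(0, 2, 0), #3 (invoked 5) maxes components and bumps W1 → (0, 3, 0)
from VC(#3)=(0, 3, 0), #4 (invoked 7) maxes components and bumps W1 → (0, 4, 0)
from VC(#3)=(0, 3, 0), VC(#6)=(1, 0, 0), #7 (invoked 12) maxes components and bumps W0 → (2, 3, 0)
target: VC(#5) = (0, 0, 1)

(0, 0, 1)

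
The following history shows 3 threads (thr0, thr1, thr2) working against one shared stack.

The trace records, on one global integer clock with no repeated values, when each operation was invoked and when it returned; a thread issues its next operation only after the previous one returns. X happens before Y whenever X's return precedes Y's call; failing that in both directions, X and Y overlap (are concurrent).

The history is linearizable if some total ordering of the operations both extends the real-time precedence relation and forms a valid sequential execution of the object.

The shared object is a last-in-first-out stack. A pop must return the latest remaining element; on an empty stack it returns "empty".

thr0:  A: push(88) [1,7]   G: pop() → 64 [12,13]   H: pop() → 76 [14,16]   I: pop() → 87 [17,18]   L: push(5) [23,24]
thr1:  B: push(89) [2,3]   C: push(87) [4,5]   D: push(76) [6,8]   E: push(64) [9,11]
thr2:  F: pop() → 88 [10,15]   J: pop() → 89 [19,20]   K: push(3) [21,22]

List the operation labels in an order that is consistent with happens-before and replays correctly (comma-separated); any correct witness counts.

B, C, A, D, E, G, H, F, I, J, K, L

1. B push(89), leaving stack <89>
2. C push(87), leaving stack <89,87>
3. A push(88), leaving stack <89,87,88>
4. D push(76), leaving stack <89,87,88,76>
5. E push(64), leaving stack <89,87,88,76,64>
6. G pop() → 64, leaving stack <89,87,88,76>
7. H pop() → 76, leaving stack <89,87,88>
8. F pop() → 88, leaving stack <89,87>
9. I pop() → 87, leaving stack <89>
10. J pop() → 89, leaving stack <>
11. K push(3), leaving stack <3>
12. L push(5), leaving stack <3,5>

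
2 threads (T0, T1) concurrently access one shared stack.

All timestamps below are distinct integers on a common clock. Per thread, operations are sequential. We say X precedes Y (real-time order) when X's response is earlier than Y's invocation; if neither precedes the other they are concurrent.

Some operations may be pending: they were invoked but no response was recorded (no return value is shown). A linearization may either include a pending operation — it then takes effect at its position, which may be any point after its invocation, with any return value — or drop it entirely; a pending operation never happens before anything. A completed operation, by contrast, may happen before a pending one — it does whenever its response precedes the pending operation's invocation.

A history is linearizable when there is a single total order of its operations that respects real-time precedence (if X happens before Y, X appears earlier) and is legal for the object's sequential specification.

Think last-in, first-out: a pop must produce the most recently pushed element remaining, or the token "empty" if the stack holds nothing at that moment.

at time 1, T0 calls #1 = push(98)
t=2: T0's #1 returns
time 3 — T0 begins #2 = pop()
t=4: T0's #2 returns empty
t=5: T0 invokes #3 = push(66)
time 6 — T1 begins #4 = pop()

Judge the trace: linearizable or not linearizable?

the violation lands at event 4, #2's response at time 4: events 1..3 linearize, events 1..4 do not
exhaustive check: the 2 completed stack ops admit one real-time order; illegal
sample order #1, #2 stalls at step 2 — #2 pop() → empty has no legal effect

not linearizable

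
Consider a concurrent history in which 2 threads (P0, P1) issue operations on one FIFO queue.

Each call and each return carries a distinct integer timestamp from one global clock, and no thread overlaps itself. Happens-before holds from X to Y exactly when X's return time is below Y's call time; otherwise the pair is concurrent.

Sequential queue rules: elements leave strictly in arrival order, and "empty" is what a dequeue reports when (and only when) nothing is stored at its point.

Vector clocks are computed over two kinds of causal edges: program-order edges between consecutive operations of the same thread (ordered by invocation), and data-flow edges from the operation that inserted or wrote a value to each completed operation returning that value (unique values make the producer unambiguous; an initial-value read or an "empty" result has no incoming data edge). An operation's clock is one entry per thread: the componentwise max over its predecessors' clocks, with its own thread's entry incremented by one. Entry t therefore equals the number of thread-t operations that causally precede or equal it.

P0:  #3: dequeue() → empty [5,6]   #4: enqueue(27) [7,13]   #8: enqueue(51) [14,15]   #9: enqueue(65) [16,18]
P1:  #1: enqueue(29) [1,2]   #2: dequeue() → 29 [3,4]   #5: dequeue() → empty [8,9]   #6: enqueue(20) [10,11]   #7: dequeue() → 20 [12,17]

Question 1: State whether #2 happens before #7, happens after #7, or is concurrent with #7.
Answer: before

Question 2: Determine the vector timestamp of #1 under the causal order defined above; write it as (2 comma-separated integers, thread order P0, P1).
Answer: (0, 1)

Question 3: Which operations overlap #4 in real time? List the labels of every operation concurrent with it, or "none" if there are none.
Answer: #5, #6, #7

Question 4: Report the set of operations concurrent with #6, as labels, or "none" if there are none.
Answer: #4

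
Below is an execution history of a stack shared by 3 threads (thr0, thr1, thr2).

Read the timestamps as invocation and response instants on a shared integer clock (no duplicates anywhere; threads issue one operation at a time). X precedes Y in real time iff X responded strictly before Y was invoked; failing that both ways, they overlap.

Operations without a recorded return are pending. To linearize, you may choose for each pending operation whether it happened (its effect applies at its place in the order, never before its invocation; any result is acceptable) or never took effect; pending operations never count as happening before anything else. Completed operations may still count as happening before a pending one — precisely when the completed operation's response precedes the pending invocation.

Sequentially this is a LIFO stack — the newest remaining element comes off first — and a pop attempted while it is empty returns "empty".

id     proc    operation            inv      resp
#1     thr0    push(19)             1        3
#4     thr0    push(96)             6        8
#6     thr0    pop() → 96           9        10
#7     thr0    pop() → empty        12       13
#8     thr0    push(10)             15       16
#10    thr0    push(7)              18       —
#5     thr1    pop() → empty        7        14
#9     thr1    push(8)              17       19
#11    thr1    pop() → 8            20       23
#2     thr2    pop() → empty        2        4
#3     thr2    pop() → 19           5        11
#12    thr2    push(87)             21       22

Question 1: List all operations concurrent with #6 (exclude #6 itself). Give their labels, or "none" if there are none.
Answer: #3, #5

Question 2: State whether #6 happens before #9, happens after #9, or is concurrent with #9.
Answer: before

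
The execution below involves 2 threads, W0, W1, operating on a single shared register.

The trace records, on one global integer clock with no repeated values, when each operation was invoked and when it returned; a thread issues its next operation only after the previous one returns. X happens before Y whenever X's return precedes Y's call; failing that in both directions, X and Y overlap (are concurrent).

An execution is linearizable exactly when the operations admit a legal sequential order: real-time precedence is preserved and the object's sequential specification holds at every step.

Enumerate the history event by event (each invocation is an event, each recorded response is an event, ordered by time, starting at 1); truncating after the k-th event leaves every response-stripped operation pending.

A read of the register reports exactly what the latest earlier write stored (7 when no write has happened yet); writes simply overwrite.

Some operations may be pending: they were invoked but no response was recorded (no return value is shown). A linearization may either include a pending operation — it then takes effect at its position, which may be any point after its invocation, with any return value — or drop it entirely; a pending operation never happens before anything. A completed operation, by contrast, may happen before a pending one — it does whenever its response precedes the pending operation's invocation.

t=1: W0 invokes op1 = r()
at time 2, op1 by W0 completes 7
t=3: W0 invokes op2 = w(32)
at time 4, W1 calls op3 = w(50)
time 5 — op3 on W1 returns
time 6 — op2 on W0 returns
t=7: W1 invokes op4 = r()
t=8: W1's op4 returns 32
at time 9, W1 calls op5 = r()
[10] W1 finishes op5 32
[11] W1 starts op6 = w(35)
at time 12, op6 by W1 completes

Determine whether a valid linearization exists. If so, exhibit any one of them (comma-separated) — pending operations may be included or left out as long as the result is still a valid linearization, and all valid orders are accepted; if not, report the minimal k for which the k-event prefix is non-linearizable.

linearizable — witness: op1, op3, op2, op4, op5, op6

1. op1 r() → 7, leaving value 7
2. op3 w(50), leaving value 50
3. op2 w(32), leaving value 32
4. op4 r() → 32, leaving value 32
5. op5 r() → 32, leaving value 32
6. op6 w(35), leaving value 35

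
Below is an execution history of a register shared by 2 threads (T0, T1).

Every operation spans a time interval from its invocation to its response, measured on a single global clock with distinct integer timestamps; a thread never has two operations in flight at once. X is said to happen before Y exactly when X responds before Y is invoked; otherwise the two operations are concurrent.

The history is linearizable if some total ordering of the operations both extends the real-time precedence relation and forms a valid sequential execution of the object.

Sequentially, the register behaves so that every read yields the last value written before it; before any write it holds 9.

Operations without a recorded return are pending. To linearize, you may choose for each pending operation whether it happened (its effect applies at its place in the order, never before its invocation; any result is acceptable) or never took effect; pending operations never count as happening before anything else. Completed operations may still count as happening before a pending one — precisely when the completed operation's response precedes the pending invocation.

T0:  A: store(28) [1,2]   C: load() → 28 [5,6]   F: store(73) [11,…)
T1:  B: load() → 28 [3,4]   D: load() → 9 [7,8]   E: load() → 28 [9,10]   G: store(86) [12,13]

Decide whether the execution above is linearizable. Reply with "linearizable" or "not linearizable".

not linearizable

the violation lands at event 8, D's response at time 8: events 1..7 linearize, events 1..8 do not
a single order respects real time; the 4 completed register operations fail replay along it
sample order A, B, C, D stalls at step 4 — D load() → 9 has no legal effect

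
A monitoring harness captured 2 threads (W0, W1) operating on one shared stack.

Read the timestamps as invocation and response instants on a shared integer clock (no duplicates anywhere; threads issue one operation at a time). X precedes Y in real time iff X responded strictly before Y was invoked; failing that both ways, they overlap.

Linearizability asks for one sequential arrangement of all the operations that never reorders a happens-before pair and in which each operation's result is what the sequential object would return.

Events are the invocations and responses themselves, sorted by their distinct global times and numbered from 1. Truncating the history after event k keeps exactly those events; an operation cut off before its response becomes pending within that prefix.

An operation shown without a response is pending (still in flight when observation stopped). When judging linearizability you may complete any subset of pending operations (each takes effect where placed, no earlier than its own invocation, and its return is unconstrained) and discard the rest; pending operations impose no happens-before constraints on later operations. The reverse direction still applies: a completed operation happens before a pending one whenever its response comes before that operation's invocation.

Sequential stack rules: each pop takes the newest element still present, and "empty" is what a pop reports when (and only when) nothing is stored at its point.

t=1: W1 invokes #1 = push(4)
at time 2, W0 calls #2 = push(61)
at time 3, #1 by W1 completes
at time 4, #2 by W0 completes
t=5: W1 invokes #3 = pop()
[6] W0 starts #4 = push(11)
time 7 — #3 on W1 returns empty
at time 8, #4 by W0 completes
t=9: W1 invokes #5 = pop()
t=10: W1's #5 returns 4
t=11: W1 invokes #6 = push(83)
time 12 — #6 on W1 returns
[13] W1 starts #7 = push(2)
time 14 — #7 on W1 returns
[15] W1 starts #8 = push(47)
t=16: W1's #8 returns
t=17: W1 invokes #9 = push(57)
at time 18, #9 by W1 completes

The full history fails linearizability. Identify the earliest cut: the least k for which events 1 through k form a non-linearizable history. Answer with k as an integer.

7

events 1..6 are linearizable; a witness order is #1, #2:
1. #1 push(4), leaving stack <4>
2. #2 push(61), leaving stack <4,61>
event 7 — #3's response, time 7 — after it, nothing linearizes
no escape via the 1 pending operation (#4): every completion choice fails
for example #1, #2, #3 (pending dropped) fails at step 3: #3 pop() → empty is not legal there
for example #2, #1, #3 (pending dropped) fails at step 3: #3 pop() → empty is not legal there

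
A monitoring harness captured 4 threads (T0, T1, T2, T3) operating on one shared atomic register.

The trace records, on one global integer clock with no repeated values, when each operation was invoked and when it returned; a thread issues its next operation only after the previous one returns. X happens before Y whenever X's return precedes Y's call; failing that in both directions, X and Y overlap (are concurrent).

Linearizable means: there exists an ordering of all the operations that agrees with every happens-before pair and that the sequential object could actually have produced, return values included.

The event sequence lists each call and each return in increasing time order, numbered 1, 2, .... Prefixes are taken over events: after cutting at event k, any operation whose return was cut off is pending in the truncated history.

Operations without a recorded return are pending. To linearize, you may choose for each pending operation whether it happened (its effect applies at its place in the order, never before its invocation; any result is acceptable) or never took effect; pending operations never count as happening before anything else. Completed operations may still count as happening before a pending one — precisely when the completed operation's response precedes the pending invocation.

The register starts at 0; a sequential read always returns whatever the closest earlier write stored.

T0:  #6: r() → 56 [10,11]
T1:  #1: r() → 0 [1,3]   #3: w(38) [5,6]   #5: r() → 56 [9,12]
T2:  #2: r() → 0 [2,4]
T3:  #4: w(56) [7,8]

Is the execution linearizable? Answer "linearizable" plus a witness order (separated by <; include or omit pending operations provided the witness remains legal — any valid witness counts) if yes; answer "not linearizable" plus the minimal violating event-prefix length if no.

after step 1 (#1 r() → 0): value 0
after step 2 (#2 r() → 0): value 0
after step 3 (#3 w(38)): value 38
after step 4 (#4 w(56)): value 56
after step 5 (#5 r() → 56): value 56
after step 6 (#6 r() → 56): value 56

linearizable — witness: #1 < #2 < #3 < #4 < #5 < #6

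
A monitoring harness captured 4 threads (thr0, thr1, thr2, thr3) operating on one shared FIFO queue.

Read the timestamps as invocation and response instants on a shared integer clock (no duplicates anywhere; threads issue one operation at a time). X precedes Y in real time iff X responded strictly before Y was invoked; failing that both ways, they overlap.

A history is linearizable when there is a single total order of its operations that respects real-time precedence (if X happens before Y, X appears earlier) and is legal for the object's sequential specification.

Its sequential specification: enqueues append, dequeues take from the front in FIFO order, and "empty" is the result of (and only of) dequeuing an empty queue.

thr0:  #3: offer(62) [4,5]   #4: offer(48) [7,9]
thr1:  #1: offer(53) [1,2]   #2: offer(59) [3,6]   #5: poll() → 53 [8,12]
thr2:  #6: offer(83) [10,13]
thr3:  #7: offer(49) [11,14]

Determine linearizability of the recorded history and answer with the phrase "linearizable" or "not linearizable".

linearizable

one valid linearization: #1, #2, #3, #4, #5, #6, #7
1. #1 offer(53), leaving queue <53>
2. #2 offer(59), leaving queue <53,59>
3. #3 offer(62), leaving queue <53,59,62>
4. #4 offer(48), leaving queue <53,59,62,48>
5. #5 poll() → 53, leaving queue <59,62,48>
6. #6 offer(83), leaving queue <59,62,48,83>
7. #7 offer(49), leaving queue <59,62,48,83,49>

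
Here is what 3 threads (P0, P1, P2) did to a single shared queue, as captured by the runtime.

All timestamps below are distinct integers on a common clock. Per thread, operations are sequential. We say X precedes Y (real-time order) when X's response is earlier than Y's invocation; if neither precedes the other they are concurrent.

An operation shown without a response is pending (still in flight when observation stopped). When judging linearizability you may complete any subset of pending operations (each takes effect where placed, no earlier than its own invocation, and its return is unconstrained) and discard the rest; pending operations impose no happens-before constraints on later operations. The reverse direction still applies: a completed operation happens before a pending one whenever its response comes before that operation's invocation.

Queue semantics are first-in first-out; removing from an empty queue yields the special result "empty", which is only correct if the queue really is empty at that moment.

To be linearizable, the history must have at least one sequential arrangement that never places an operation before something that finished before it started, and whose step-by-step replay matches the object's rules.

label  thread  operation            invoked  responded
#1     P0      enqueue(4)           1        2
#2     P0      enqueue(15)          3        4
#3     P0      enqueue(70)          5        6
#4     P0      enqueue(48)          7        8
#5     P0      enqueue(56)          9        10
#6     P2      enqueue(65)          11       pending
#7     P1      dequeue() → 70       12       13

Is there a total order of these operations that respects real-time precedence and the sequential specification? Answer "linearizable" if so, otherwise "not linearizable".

not linearizable

already the first 13 events (up to #7's response at time 13) admit no linearization; the first 12 still do
one real-time candidate order over the 6 completed operations — the queue replay rejects it
no completion choice of the 1 pending operation (#6) rescues it — every subset was tried
for example #1, #2, #3, #4, #5, #7 (pending dropped) fails at step 6: #7 dequeue() → 70 is not legal there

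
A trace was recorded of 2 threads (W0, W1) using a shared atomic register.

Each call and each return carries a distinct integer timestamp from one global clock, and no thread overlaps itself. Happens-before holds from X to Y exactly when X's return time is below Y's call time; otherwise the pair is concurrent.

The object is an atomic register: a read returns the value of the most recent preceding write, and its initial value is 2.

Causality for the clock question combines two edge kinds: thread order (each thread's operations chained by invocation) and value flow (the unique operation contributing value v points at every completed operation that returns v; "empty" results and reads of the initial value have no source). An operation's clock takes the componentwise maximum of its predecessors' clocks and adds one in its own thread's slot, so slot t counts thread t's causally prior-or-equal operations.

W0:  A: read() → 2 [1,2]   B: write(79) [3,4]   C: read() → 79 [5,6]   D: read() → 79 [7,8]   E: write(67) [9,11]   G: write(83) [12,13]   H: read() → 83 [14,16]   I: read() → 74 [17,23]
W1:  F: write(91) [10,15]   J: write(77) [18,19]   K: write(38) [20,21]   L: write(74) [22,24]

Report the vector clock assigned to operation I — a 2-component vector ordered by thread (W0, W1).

invoked at 10, F has no predecessors; its own W1 bump gives (0, 1)
invoked at 1, A has no predecessors; its own W0 bump gives (1, 0)
from VC(F)=(0, 1), J (invoked 18) maxes components and bumps W1 → (0, 2)
from VC(A)=(1, 0), B (invoked 3) maxes components and bumps W0 → (2, 0)
from VC(J)=(0, 2), K (invoked 20) maxes components and bumps W1 → (0, 3)
from VC(B)=(2, 0), C (invoked 5) maxes components and bumps W0 → (3, 0)
from VC(K)=(0, 3), L (invoked 22) maxes components and bumps W1 → (0, 4)
from VC(B)=(2, 0), VC(C)=(3, 0), D (invoked 7) maxes components and bumps W0 → (4, 0)
from VC(D)=(4, 0), E (invoked 9) maxes components and bumps W0 → (5, 0)
from VC(E)=(5, 0), G (invoked 12) maxes components and bumps W0 → (6, 0)
from VC(G)=(6, 0), H (invoked 14) maxes components and bumps W0 → (7, 0)
from VC(H)=(7, 0), VC(L)=(0, 4), I (invoked 17) maxes components and bumps W0 → (8, 4)
target: VC(I) = (8, 4)

(8, 4)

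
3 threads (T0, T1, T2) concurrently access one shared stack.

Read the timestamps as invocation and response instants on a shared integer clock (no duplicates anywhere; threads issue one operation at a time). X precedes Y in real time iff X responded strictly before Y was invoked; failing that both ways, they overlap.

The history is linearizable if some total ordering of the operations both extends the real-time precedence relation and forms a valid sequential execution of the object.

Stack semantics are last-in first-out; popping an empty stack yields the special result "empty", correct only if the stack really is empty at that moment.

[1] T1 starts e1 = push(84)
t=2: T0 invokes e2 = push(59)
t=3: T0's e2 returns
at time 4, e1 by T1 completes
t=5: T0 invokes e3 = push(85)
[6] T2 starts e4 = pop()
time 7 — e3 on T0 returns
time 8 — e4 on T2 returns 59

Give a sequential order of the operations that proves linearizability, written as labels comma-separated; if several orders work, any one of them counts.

e1, e2, e4, e3

1. e1 push(84), leaving stack <84>
2. e2 push(59), leaving stack <84,59>
3. e4 pop() → 59, leaving stack <84>
4. e3 push(85), leaving stack <84,85>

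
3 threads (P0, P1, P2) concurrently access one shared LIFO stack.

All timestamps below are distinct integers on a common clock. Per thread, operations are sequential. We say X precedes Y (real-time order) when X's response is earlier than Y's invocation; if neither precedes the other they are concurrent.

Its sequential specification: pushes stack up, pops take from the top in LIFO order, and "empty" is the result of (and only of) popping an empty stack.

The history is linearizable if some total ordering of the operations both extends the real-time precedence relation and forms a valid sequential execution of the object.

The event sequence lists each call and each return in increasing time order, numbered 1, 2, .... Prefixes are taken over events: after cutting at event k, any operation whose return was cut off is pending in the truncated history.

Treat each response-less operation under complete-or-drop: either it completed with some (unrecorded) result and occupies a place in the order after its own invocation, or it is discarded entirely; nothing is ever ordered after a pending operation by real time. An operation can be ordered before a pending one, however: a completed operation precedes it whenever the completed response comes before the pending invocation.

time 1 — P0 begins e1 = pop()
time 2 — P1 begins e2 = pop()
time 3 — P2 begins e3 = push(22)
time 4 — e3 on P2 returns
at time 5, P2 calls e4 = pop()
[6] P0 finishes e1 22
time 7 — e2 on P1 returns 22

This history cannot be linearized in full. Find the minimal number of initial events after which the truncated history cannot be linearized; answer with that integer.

events 1..6 are linearizable; a witness order is e2, e3, e1:
1. e2 pop() (pending, included), leaving stack <>
2. e3 push(22), leaving stack <22>
3. e1 pop() → 22, leaving stack <>
once event 7 joins (e2's response, time 7), exhaustive search finds no witness
completion choices over the 1 pending operation (e4) were checked; none helps
take e1, e2, e3 (pending dropped): step 1 already fails, because e1 pop() → 22 cannot occur there
take e1, e3, e2 (pending dropped): step 1 already fails, because e1 pop() → 22 cannot occur there

7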